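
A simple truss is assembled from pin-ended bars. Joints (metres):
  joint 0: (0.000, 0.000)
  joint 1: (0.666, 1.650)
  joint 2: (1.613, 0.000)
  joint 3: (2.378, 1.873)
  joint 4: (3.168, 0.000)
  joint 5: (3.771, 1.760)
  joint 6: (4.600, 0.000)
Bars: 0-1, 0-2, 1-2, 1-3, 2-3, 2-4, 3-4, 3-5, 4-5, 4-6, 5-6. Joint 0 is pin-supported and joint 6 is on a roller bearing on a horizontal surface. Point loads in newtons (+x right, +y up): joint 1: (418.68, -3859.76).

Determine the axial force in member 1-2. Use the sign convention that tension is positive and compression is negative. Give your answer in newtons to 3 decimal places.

N=7 nodes, M=11 members, R=3 reactions → 2N=14, M+R=14
member 0 (0-1): L=1.7793, (cx,cy)=(0.3743,0.9273)
member 1 (0-2): L=1.6130, (cx,cy)=(1.0000,0.0000)
member 2 (1-2): L=1.9024, (cx,cy)=(0.4978,-0.8673)
member 3 (1-3): L=1.7265, (cx,cy)=(0.9916,0.1292)
member 4 (2-3): L=2.0232, (cx,cy)=(0.3781,0.9258)
member 5 (2-4): L=1.5550, (cx,cy)=(1.0000,0.0000)
member 6 (3-4): L=2.0328, (cx,cy)=(0.3886,-0.9214)
member 7 (3-5): L=1.3976, (cx,cy)=(0.9967,-0.0809)
member 8 (4-5): L=1.8604, (cx,cy)=(0.3241,0.9460)
member 9 (4-6): L=1.4320, (cx,cy)=(1.0000,0.0000)
member 10 (5-6): L=1.9455, (cx,cy)=(0.4261,-0.9047)
solve A·x = −loads:
  F[0-1] = -3397.7390 N (compression)
  F[0-2] = +1690.4394 N (tension)
  F[1-2] = -996.8391 N (compression)
  F[1-3] = -1204.3217 N (compression)
  F[2-3] = +933.8950 N (tension)
  F[2-4] = +841.1152 N (tension)
  F[3-4] = -720.0764 N (compression)
  F[3-5] = -563.1165 N (compression)
  F[4-5] = +701.3349 N (tension)
  F[4-6] = +333.9574 N (tension)
  F[5-6] = -783.7189 N (compression)
  Rx@0 = -418.6800 N
  Ry@0 = +3150.7552 N
  Ry@6 = +709.0048 N

-996.839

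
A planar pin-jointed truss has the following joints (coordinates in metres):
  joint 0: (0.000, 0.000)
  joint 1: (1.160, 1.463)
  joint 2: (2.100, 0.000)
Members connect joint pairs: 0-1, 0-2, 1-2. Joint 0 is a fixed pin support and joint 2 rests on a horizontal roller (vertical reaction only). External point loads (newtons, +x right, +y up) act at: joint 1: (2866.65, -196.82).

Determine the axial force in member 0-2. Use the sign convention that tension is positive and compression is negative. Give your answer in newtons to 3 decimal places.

N=3 nodes, M=3 members, R=3 reactions → 2N=6, M+R=6
member 0 (0-1): L=1.8671, (cx,cy)=(0.6213,0.7836)
member 1 (0-2): L=2.1000, (cx,cy)=(1.0000,0.0000)
member 2 (1-2): L=1.7390, (cx,cy)=(0.5406,-0.8413)
solve A·x = −loads:
  F[0-1] = +2436.2573 N (tension)
  F[0-2] = +1353.0212 N (tension)
  F[1-2] = -2503.0263 N (compression)
  Rx@0 = -2866.6500 N
  Ry@0 = -1908.9991 N
  Ry@2 = +2105.8191 N

1353.021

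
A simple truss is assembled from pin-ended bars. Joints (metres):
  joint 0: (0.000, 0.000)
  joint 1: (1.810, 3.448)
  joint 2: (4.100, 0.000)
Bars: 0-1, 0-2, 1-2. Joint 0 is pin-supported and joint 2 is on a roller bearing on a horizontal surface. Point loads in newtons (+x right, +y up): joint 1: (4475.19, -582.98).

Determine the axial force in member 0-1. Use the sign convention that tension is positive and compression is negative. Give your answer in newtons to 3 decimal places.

N=3 nodes, M=3 members, R=3 reactions → 2N=6, M+R=6
member 0 (0-1): L=3.8942, (cx,cy)=(0.4648,0.8854)
member 1 (0-2): L=4.1000, (cx,cy)=(1.0000,0.0000)
member 2 (1-2): L=4.1392, (cx,cy)=(0.5532,-0.8330)
solve A·x = −loads:
  F[0-1] = +3882.8056 N (tension)
  F[0-2] = +2670.4867 N (tension)
  F[1-2] = -4826.9095 N (compression)
  Rx@0 = -4475.1900 N
  Ry@0 = -3437.9100 N
  Ry@2 = +4020.8900 N

3882.806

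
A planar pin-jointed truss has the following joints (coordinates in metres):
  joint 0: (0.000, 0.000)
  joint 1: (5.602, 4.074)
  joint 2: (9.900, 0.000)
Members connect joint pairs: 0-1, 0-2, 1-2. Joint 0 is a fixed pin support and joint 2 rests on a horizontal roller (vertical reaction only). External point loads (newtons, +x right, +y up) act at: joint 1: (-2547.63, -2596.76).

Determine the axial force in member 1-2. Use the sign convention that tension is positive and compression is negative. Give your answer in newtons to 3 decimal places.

N=3 nodes, M=3 members, R=3 reactions → 2N=6, M+R=6
member 0 (0-1): L=6.9268, (cx,cy)=(0.8087,0.5882)
member 1 (0-2): L=9.9000, (cx,cy)=(1.0000,0.0000)
member 2 (1-2): L=5.9220, (cx,cy)=(0.7258,-0.6879)
solve A·x = −loads:
  F[0-1] = -3699.2819 N (compression)
  F[0-2] = +444.1589 N (tension)
  F[1-2] = -611.9862 N (compression)
  Rx@0 = +2547.6300 N
  Ry@0 = +2175.7494 N
  Ry@2 = +421.0106 N

-611.986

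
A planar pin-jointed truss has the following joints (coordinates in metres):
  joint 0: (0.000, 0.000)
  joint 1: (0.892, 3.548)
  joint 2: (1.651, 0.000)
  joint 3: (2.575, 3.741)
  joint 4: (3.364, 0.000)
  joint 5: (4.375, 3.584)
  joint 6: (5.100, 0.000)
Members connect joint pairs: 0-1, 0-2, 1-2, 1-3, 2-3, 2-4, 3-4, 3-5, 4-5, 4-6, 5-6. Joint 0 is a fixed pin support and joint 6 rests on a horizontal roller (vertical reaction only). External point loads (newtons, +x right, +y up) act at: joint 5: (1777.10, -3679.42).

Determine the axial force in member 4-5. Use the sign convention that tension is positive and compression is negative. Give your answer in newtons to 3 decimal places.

N=7 nodes, M=11 members, R=3 reactions → 2N=14, M+R=14
member 0 (0-1): L=3.6584, (cx,cy)=(0.2438,0.9698)
member 1 (0-2): L=1.6510, (cx,cy)=(1.0000,0.0000)
member 2 (1-2): L=3.6283, (cx,cy)=(0.2092,-0.9779)
member 3 (1-3): L=1.6940, (cx,cy)=(0.9935,0.1139)
member 4 (2-3): L=3.8534, (cx,cy)=(0.2398,0.9708)
member 5 (2-4): L=1.7130, (cx,cy)=(1.0000,0.0000)
member 6 (3-4): L=3.8233, (cx,cy)=(0.2064,-0.9785)
member 7 (3-5): L=1.8068, (cx,cy)=(0.9962,-0.0869)
member 8 (4-5): L=3.7239, (cx,cy)=(0.2715,0.9624)
member 9 (4-6): L=1.7360, (cx,cy)=(1.0000,0.0000)
member 10 (5-6): L=3.6566, (cx,cy)=(0.1983,-0.9801)
solve A·x = −loads:
  F[0-1] = +748.3796 N (tension)
  F[0-2] = +1594.6288 N (tension)
  F[1-2] = -703.5569 N (compression)
  F[1-3] = +331.8089 N (tension)
  F[2-3] = +708.6656 N (tension)
  F[2-4] = +1277.5228 N (tension)
  F[3-4] = -801.0283 N (compression)
  F[3-5] = +667.4068 N (tension)
  F[4-5] = +814.3733 N (tension)
  F[4-6] = +891.1216 N (tension)
  F[5-6] = -4494.4414 N (compression)
  Rx@0 = -1777.1000 N
  Ry@0 = -725.7935 N
  Ry@6 = +4405.2135 N

814.373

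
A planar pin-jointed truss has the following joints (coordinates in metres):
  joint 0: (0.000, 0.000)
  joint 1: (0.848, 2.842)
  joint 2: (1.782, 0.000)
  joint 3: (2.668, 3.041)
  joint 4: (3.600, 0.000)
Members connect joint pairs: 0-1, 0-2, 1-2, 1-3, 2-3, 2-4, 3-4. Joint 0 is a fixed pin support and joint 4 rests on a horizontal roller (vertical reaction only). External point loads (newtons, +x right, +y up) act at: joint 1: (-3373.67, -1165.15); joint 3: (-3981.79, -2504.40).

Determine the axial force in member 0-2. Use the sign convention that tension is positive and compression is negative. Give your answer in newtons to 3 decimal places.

N=5 nodes, M=7 members, R=3 reactions → 2N=10, M+R=10
member 0 (0-1): L=2.9658, (cx,cy)=(0.2859,0.9583)
member 1 (0-2): L=1.7820, (cx,cy)=(1.0000,0.0000)
member 2 (1-2): L=2.9915, (cx,cy)=(0.3122,-0.9500)
member 3 (1-3): L=1.8308, (cx,cy)=(0.9941,0.1087)
member 4 (2-3): L=3.1674, (cx,cy)=(0.2797,0.9601)
member 5 (2-4): L=1.8180, (cx,cy)=(1.0000,0.0000)
member 6 (3-4): L=3.1806, (cx,cy)=(0.2930,-0.9561)
solve A·x = −loads:
  F[0-1] = -7895.5060 N (compression)
  F[0-2] = -5097.9404 N (compression)
  F[1-2] = +6627.8299 N (tension)
  F[1-3] = -958.8291 N (compression)
  F[2-3] = -6558.3170 N (compression)
  F[2-4] = -1194.1416 N (compression)
  F[3-4] = +4075.2181 N (tension)
  Rx@0 = +7355.4600 N
  Ry@0 = +7565.8853 N
  Ry@4 = -3896.3353 N

-5097.940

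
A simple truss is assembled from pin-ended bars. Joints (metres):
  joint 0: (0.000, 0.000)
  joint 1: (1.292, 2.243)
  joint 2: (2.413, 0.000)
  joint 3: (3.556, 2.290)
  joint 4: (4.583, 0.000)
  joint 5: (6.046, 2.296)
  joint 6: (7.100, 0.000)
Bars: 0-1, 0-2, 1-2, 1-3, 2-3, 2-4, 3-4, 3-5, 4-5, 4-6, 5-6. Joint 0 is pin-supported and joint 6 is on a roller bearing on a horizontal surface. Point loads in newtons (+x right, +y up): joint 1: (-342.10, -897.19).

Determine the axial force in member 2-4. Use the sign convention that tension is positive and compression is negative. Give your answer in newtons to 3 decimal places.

N=7 nodes, M=11 members, R=3 reactions → 2N=14, M+R=14
member 0 (0-1): L=2.5885, (cx,cy)=(0.4991,0.8665)
member 1 (0-2): L=2.4130, (cx,cy)=(1.0000,0.0000)
member 2 (1-2): L=2.5075, (cx,cy)=(0.4471,-0.8945)
member 3 (1-3): L=2.2645, (cx,cy)=(0.9998,0.0208)
member 4 (2-3): L=2.5594, (cx,cy)=(0.4466,0.8947)
member 5 (2-4): L=2.1700, (cx,cy)=(1.0000,0.0000)
member 6 (3-4): L=2.5097, (cx,cy)=(0.4092,-0.9124)
member 7 (3-5): L=2.4900, (cx,cy)=(1.0000,0.0024)
member 8 (4-5): L=2.7225, (cx,cy)=(0.5374,0.8433)
member 9 (4-6): L=2.5170, (cx,cy)=(1.0000,0.0000)
member 10 (5-6): L=2.5264, (cx,cy)=(0.4172,-0.9088)
solve A·x = −loads:
  F[0-1] = -971.6975 N (compression)
  F[0-2] = +142.9048 N (tension)
  F[1-2] = -64.3462 N (compression)
  F[1-3] = -114.1632 N (compression)
  F[2-3] = +64.3294 N (tension)
  F[2-4] = +85.4098 N (tension)
  F[3-4] = -60.6445 N (compression)
  F[3-5] = -60.5940 N (compression)
  F[4-5] = +65.6134 N (tension)
  F[4-6] = +25.3348 N (tension)
  F[5-6] = -60.7259 N (compression)
  Rx@0 = +342.1000 N
  Ry@0 = +842.0014 N
  Ry@6 = +55.1886 N

85.410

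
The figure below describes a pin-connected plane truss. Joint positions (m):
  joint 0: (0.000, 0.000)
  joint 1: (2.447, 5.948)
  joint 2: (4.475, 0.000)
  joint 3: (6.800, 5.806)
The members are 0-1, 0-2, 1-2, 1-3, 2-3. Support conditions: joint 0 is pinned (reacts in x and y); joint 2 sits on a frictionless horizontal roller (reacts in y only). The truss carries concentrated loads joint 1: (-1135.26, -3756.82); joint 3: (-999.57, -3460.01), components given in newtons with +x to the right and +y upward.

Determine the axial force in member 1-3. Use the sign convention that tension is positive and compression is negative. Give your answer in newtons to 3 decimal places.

N=4 nodes, M=5 members, R=3 reactions → 2N=8, M+R=8
member 0 (0-1): L=6.4317, (cx,cy)=(0.3805,0.9248)
member 1 (0-2): L=4.4750, (cx,cy)=(1.0000,0.0000)
member 2 (1-2): L=6.2842, (cx,cy)=(0.3227,-0.9465)
member 3 (1-3): L=4.3553, (cx,cy)=(0.9995,-0.0326)
member 4 (2-3): L=6.2542, (cx,cy)=(0.3717,0.9283)
solve A·x = −loads:
  F[0-1] = -2931.1183 N (compression)
  F[0-2] = -1019.6554 N (compression)
  F[1-2] = -1118.3966 N (compression)
  F[1-3] = +381.2090 N (tension)
  F[2-3] = -3713.7322 N (compression)
  Rx@0 = +2134.8300 N
  Ry@0 = +2710.6900 N
  Ry@2 = +4506.1400 N

381.209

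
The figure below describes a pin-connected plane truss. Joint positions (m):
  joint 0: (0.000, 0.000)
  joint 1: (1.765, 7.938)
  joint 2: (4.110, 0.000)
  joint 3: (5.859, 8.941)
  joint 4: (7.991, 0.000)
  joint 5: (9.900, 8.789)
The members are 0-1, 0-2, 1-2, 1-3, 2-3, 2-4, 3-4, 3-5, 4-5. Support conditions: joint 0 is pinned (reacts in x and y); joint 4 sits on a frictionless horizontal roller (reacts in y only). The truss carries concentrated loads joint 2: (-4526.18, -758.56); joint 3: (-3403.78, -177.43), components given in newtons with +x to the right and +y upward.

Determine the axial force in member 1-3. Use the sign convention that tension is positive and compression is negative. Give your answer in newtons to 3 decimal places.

-2099.831

N=6 nodes, M=9 members, R=3 reactions → 2N=12, M+R=12
member 0 (0-1): L=8.1319, (cx,cy)=(0.2170,0.9762)
member 1 (0-2): L=4.1100, (cx,cy)=(1.0000,0.0000)
member 2 (1-2): L=8.2771, (cx,cy)=(0.2833,-0.9590)
member 3 (1-3): L=4.2151, (cx,cy)=(0.9713,0.2380)
member 4 (2-3): L=9.1105, (cx,cy)=(0.1920,0.9814)
member 5 (2-4): L=3.8810, (cx,cy)=(1.0000,0.0000)
member 6 (3-4): L=9.1917, (cx,cy)=(0.2319,-0.9727)
member 7 (3-5): L=4.0439, (cx,cy)=(0.9993,-0.0376)
member 8 (4-5): L=8.9939, (cx,cy)=(0.2123,0.9772)
solve A·x = −loads:
  F[0-1] = -4327.3428 N (compression)
  F[0-2] = -6990.7204 N (compression)
  F[1-2] = +3883.6367 N (tension)
  F[1-3] = -2099.8312 N (compression)
  F[2-3] = -3022.1711 N (compression)
  F[2-4] = -784.0765 N (compression)
  F[3-4] = +3380.3833 N (tension)
  F[3-5] = -0.0000 N (compression)
  F[4-5] = +0.0000 N (tension)
  Rx@0 = +7929.9600 N
  Ry@0 = +4224.1833 N
  Ry@4 = -3288.1933 N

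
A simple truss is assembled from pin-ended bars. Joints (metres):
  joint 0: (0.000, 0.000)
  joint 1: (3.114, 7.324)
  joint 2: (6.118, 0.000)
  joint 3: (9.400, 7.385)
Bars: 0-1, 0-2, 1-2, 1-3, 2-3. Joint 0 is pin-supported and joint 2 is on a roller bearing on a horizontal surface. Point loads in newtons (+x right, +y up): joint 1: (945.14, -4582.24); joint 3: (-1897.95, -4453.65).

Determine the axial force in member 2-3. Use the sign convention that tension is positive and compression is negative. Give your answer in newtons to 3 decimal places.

N=4 nodes, M=5 members, R=3 reactions → 2N=8, M+R=8
member 0 (0-1): L=7.9585, (cx,cy)=(0.3913,0.9203)
member 1 (0-2): L=6.1180, (cx,cy)=(1.0000,0.0000)
member 2 (1-2): L=7.9161, (cx,cy)=(0.3795,-0.9252)
member 3 (1-3): L=6.2863, (cx,cy)=(1.0000,0.0097)
member 4 (2-3): L=8.0814, (cx,cy)=(0.4061,0.9138)
solve A·x = −loads:
  F[0-1] = -1108.7169 N (compression)
  F[0-2] = -518.9924 N (compression)
  F[1-2] = -3849.0321 N (compression)
  F[1-3] = +81.6720 N (tension)
  F[2-3] = -4874.5201 N (compression)
  Rx@0 = +952.8100 N
  Ry@0 = +1020.3212 N
  Ry@2 = +8015.5688 N

-4874.520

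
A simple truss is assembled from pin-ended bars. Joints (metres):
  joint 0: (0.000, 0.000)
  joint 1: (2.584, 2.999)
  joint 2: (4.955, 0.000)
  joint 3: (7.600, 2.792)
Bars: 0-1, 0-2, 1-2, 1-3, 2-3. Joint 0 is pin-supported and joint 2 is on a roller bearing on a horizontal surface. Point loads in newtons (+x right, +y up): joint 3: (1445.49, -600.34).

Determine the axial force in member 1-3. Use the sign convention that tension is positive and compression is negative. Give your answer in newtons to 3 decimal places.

1940.088

N=4 nodes, M=5 members, R=3 reactions → 2N=8, M+R=8
member 0 (0-1): L=3.9587, (cx,cy)=(0.6527,0.7576)
member 1 (0-2): L=4.9550, (cx,cy)=(1.0000,0.0000)
member 2 (1-2): L=3.8230, (cx,cy)=(0.6202,-0.7845)
member 3 (1-3): L=5.0203, (cx,cy)=(0.9991,-0.0412)
member 4 (2-3): L=3.8459, (cx,cy)=(0.6877,0.7260)
solve A·x = −loads:
  F[0-1] = +1498.1377 N (tension)
  F[0-2] = +467.5885 N (tension)
  F[1-2] = -1548.7860 N (compression)
  F[1-3] = +1940.0882 N (tension)
  F[2-3] = -716.7681 N (compression)
  Rx@0 = -1445.4900 N
  Ry@0 = -1134.9561 N
  Ry@2 = +1735.2961 N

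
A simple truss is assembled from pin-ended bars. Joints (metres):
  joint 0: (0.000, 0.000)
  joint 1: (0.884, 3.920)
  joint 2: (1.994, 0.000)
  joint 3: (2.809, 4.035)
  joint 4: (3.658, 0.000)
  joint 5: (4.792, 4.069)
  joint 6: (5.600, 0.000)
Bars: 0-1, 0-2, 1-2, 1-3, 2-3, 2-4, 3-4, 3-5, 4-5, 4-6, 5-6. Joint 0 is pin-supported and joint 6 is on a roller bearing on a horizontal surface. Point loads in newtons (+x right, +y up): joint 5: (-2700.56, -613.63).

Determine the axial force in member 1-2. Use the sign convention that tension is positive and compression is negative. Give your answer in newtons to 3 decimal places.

N=7 nodes, M=11 members, R=3 reactions → 2N=14, M+R=14
member 0 (0-1): L=4.0184, (cx,cy)=(0.2200,0.9755)
member 1 (0-2): L=1.9940, (cx,cy)=(1.0000,0.0000)
member 2 (1-2): L=4.0741, (cx,cy)=(0.2725,-0.9622)
member 3 (1-3): L=1.9284, (cx,cy)=(0.9982,0.0596)
member 4 (2-3): L=4.1165, (cx,cy)=(0.1980,0.9802)
member 5 (2-4): L=1.6640, (cx,cy)=(1.0000,0.0000)
member 6 (3-4): L=4.1234, (cx,cy)=(0.2059,-0.9786)
member 7 (3-5): L=1.9833, (cx,cy)=(0.9999,0.0171)
member 8 (4-5): L=4.2241, (cx,cy)=(0.2685,0.9633)
member 9 (4-6): L=1.9420, (cx,cy)=(1.0000,0.0000)
member 10 (5-6): L=4.1484, (cx,cy)=(0.1948,-0.9808)
solve A·x = −loads:
  F[0-1] = -2102.2838 N (compression)
  F[0-2] = -2238.0872 N (compression)
  F[1-2] = +2067.7238 N (tension)
  F[1-3] = -1027.6553 N (compression)
  F[2-3] = -2029.6782 N (compression)
  F[2-4] = -1272.8889 N (compression)
  F[3-4] = +2063.2309 N (tension)
  F[3-5] = -1852.7636 N (compression)
  F[4-5] = -2095.9641 N (compression)
  F[4-6] = -285.3823 N (compression)
  F[5-6] = +1465.2151 N (tension)
  Rx@0 = +2700.5600 N
  Ry@0 = +2050.7842 N
  Ry@6 = -1437.1542 N

2067.724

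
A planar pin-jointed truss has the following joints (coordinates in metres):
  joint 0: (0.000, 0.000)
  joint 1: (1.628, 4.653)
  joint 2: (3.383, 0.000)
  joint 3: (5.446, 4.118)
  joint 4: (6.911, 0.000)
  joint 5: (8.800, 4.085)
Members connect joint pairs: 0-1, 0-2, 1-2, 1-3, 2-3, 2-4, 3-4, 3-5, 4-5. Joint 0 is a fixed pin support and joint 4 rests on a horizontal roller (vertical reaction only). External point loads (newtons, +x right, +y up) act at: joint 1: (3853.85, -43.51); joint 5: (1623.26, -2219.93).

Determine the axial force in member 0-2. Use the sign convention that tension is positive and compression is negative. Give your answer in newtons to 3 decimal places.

4032.901

N=6 nodes, M=9 members, R=3 reactions → 2N=12, M+R=12
member 0 (0-1): L=4.9296, (cx,cy)=(0.3303,0.9439)
member 1 (0-2): L=3.3830, (cx,cy)=(1.0000,0.0000)
member 2 (1-2): L=4.9730, (cx,cy)=(0.3529,-0.9357)
member 3 (1-3): L=3.8553, (cx,cy)=(0.9903,-0.1388)
member 4 (2-3): L=4.6059, (cx,cy)=(0.4479,0.8941)
member 5 (2-4): L=3.5280, (cx,cy)=(1.0000,0.0000)
member 6 (3-4): L=4.3708, (cx,cy)=(0.3352,-0.9422)
member 7 (3-5): L=3.3542, (cx,cy)=(1.0000,-0.0098)
member 8 (4-5): L=4.5006, (cx,cy)=(0.4197,0.9077)
solve A·x = −loads:
  F[0-1] = +4373.0633 N (tension)
  F[0-2] = +4032.9013 N (tension)
  F[1-2] = -4325.8102 N (compression)
  F[1-3] = -891.6563 N (compression)
  F[2-3] = +4526.9791 N (tension)
  F[2-4] = +478.6180 N (tension)
  F[3-4] = -4454.8578 N (compression)
  F[3-5] = +2637.9340 N (tension)
  F[4-5] = -2417.1963 N (compression)
  Rx@0 = -5477.1100 N
  Ry@0 = -4127.7045 N
  Ry@4 = +6391.1445 N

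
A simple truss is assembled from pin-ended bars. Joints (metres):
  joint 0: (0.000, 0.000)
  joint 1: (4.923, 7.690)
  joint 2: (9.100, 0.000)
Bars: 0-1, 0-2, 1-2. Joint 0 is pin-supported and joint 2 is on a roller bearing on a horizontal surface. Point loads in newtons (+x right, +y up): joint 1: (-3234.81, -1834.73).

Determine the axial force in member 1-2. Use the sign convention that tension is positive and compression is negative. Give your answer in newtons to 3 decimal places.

1981.279

N=3 nodes, M=3 members, R=3 reactions → 2N=6, M+R=6
member 0 (0-1): L=9.1308, (cx,cy)=(0.5392,0.8422)
member 1 (0-2): L=9.1000, (cx,cy)=(1.0000,0.0000)
member 2 (1-2): L=8.7512, (cx,cy)=(0.4773,-0.8787)
solve A·x = −loads:
  F[0-1] = -4245.7206 N (compression)
  F[0-2] = -945.6768 N (compression)
  F[1-2] = +1981.2792 N (tension)
  Rx@0 = +3234.8100 N
  Ry@0 = +3575.7534 N
  Ry@2 = -1741.0234 N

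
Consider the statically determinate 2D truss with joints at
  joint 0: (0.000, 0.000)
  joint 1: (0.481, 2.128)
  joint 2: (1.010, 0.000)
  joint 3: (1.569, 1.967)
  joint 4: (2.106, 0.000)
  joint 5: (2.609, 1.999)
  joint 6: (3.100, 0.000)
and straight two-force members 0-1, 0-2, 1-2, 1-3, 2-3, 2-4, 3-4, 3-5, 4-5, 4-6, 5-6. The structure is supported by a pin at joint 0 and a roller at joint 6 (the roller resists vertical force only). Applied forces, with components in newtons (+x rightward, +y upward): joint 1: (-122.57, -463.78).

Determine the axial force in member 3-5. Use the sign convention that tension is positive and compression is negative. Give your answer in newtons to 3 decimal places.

6.105

N=7 nodes, M=11 members, R=3 reactions → 2N=14, M+R=14
member 0 (0-1): L=2.1817, (cx,cy)=(0.2205,0.9754)
member 1 (0-2): L=1.0100, (cx,cy)=(1.0000,0.0000)
member 2 (1-2): L=2.1928, (cx,cy)=(0.2412,-0.9705)
member 3 (1-3): L=1.0998, (cx,cy)=(0.9892,-0.1464)
member 4 (2-3): L=2.0449, (cx,cy)=(0.2734,0.9619)
member 5 (2-4): L=1.0960, (cx,cy)=(1.0000,0.0000)
member 6 (3-4): L=2.0390, (cx,cy)=(0.2634,-0.9647)
member 7 (3-5): L=1.0405, (cx,cy)=(0.9995,0.0308)
member 8 (4-5): L=2.0613, (cx,cy)=(0.2440,0.9698)
member 9 (4-6): L=0.9940, (cx,cy)=(1.0000,0.0000)
member 10 (5-6): L=2.0584, (cx,cy)=(0.2385,-0.9711)
solve A·x = −loads:
  F[0-1] = -487.9649 N (compression)
  F[0-2] = -14.9875 N (compression)
  F[1-2] = +10.6549 N (tension)
  F[1-3] = +12.5522 N (tension)
  F[2-3] = -10.7497 N (compression)
  F[2-4] = -9.4784 N (compression)
  F[3-4] = +12.8180 N (tension)
  F[3-5] = +6.1055 N (tension)
  F[4-5] = -12.7509 N (compression)
  F[4-6] = -2.9911 N (compression)
  F[5-6] = +12.5396 N (tension)
  Rx@0 = +122.5700 N
  Ry@0 = +475.9577 N
  Ry@6 = -12.1777 N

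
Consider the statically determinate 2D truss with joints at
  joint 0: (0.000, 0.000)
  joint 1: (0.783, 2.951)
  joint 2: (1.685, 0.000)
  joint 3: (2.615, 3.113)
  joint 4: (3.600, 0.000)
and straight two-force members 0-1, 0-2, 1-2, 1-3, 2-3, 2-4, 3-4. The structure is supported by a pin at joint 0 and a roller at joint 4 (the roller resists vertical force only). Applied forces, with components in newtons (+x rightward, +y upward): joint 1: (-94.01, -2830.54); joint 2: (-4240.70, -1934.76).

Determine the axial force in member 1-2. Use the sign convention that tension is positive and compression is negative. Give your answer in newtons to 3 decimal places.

N=5 nodes, M=7 members, R=3 reactions → 2N=10, M+R=10
member 0 (0-1): L=3.0531, (cx,cy)=(0.2565,0.9666)
member 1 (0-2): L=1.6850, (cx,cy)=(1.0000,0.0000)
member 2 (1-2): L=3.0858, (cx,cy)=(0.2923,-0.9563)
member 3 (1-3): L=1.8391, (cx,cy)=(0.9961,0.0881)
member 4 (2-3): L=3.2489, (cx,cy)=(0.2862,0.9582)
member 5 (2-4): L=1.9150, (cx,cy)=(1.0000,0.0000)
member 6 (3-4): L=3.2651, (cx,cy)=(0.3017,-0.9534)
solve A·x = −loads:
  F[0-1] = -3436.0639 N (compression)
  F[0-2] = -3453.4982 N (compression)
  F[1-2] = +428.6355 N (tension)
  F[1-3] = -916.0566 N (compression)
  F[2-3] = +1591.4377 N (tension)
  F[2-4] = +456.9525 N (tension)
  F[3-4] = -1514.7247 N (compression)
  Rx@0 = +4334.7100 N
  Ry@0 = +3321.1445 N
  Ry@4 = +1444.1555 N

428.635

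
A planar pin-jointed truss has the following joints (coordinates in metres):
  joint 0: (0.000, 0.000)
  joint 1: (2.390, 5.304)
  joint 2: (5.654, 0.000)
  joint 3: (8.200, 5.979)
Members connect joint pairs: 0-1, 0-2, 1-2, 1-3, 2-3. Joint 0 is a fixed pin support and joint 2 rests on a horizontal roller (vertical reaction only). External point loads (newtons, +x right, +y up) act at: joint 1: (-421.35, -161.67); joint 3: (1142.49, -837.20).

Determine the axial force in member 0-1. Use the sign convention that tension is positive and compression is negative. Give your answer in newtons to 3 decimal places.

N=4 nodes, M=5 members, R=3 reactions → 2N=8, M+R=8
member 0 (0-1): L=5.8176, (cx,cy)=(0.4108,0.9117)
member 1 (0-2): L=5.6540, (cx,cy)=(1.0000,0.0000)
member 2 (1-2): L=6.2278, (cx,cy)=(0.5241,-0.8517)
member 3 (1-3): L=5.8491, (cx,cy)=(0.9933,0.1154)
member 4 (2-3): L=6.4985, (cx,cy)=(0.3918,0.9201)
solve A·x = −loads:
  F[0-1] = +1202.7392 N (tension)
  F[0-2] = +227.0282 N (tension)
  F[1-2] = -1262.2561 N (compression)
  F[1-3] = +1587.6141 N (tension)
  F[2-3] = -1109.0771 N (compression)
  Rx@0 = -721.1400 N
  Ry@0 = -1096.5560 N
  Ry@2 = +2095.4260 N

1202.739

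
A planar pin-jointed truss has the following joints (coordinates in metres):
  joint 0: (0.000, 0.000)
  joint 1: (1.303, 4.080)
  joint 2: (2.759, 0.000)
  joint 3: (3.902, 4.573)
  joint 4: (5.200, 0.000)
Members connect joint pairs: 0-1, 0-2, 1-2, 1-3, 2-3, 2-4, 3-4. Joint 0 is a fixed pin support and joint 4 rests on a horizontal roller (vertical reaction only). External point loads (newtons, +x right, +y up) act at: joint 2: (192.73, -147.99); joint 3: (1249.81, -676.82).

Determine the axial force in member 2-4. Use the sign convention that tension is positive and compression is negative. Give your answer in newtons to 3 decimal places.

478.414

N=5 nodes, M=7 members, R=3 reactions → 2N=10, M+R=10
member 0 (0-1): L=4.2830, (cx,cy)=(0.3042,0.9526)
member 1 (0-2): L=2.7590, (cx,cy)=(1.0000,0.0000)
member 2 (1-2): L=4.3320, (cx,cy)=(0.3361,-0.9418)
member 3 (1-3): L=2.6453, (cx,cy)=(0.9825,0.1864)
member 4 (2-3): L=4.7137, (cx,cy)=(0.2425,0.9702)
member 5 (2-4): L=2.4410, (cx,cy)=(1.0000,0.0000)
member 6 (3-4): L=4.7536, (cx,cy)=(0.2731,-0.9620)
solve A·x = −loads:
  F[0-1] = +903.5240 N (tension)
  F[0-2] = +1167.6654 N (tension)
  F[1-2] = -804.0698 N (compression)
  F[1-3] = +554.8450 N (tension)
  F[2-3] = +933.1328 N (tension)
  F[2-4] = +478.4142 N (tension)
  F[3-4] = -1752.0886 N (compression)
  Rx@0 = -1442.5400 N
  Ry@0 = -860.6972 N
  Ry@4 = +1685.5072 N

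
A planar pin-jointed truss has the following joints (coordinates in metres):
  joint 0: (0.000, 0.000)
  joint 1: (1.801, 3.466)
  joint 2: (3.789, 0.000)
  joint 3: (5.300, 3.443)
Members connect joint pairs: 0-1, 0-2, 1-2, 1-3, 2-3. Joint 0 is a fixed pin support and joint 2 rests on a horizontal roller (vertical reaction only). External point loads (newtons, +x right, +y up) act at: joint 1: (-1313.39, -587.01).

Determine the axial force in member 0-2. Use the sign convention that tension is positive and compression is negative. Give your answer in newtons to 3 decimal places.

N=4 nodes, M=5 members, R=3 reactions → 2N=8, M+R=8
member 0 (0-1): L=3.9060, (cx,cy)=(0.4611,0.8874)
member 1 (0-2): L=3.7890, (cx,cy)=(1.0000,0.0000)
member 2 (1-2): L=3.9957, (cx,cy)=(0.4975,-0.8674)
member 3 (1-3): L=3.4991, (cx,cy)=(1.0000,-0.0066)
member 4 (2-3): L=3.7600, (cx,cy)=(0.4019,0.9157)
solve A·x = −loads:
  F[0-1] = -1701.0307 N (compression)
  F[0-2] = -529.0674 N (compression)
  F[1-2] = +1063.3669 N (tension)
  F[1-3] = +0.0000 N (tension)
  F[2-3] = -0.0000 N (compression)
  Rx@0 = +1313.3900 N
  Ry@0 = +1509.4182 N
  Ry@2 = -922.4082 N

-529.067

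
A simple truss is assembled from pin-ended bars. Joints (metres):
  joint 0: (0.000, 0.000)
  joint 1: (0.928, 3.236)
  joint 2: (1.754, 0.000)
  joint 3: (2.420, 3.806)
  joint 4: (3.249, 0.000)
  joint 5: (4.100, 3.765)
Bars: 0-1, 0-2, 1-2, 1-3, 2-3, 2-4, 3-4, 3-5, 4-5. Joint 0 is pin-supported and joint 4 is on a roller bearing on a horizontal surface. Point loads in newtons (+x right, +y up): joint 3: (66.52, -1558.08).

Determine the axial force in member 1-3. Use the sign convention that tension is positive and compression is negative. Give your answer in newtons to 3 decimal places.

N=6 nodes, M=9 members, R=3 reactions → 2N=12, M+R=12
member 0 (0-1): L=3.3664, (cx,cy)=(0.2757,0.9613)
member 1 (0-2): L=1.7540, (cx,cy)=(1.0000,0.0000)
member 2 (1-2): L=3.3398, (cx,cy)=(0.2473,-0.9689)
member 3 (1-3): L=1.5972, (cx,cy)=(0.9342,0.3569)
member 4 (2-3): L=3.8638, (cx,cy)=(0.1724,0.9850)
member 5 (2-4): L=1.4950, (cx,cy)=(1.0000,0.0000)
member 6 (3-4): L=3.8952, (cx,cy)=(0.2128,-0.9771)
member 7 (3-5): L=1.6805, (cx,cy)=(0.9997,-0.0244)
member 8 (4-5): L=3.8600, (cx,cy)=(0.2205,0.9754)
solve A·x = −loads:
  F[0-1] = -332.5119 N (compression)
  F[0-2] = +158.1811 N (tension)
  F[1-2] = +267.6371 N (tension)
  F[1-3] = -168.9814 N (compression)
  F[2-3] = -263.2627 N (compression)
  F[2-4] = +269.7520 N (tension)
  F[3-4] = -1267.4889 N (compression)
  F[3-5] = -0.0000 N (tension)
  F[4-5] = +0.0000 N (tension)
  Rx@0 = -66.5200 N
  Ry@0 = +319.6286 N
  Ry@4 = +1238.4514 N

-168.981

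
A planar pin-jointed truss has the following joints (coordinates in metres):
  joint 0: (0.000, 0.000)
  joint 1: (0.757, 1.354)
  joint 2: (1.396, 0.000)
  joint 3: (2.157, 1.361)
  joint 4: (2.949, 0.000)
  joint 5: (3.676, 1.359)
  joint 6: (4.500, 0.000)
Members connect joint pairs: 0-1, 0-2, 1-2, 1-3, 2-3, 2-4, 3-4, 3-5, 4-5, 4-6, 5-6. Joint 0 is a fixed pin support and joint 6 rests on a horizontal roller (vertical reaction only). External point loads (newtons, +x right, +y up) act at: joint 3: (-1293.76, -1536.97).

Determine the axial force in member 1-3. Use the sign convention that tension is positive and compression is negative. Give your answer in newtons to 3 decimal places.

-1225.623

N=7 nodes, M=11 members, R=3 reactions → 2N=14, M+R=14
member 0 (0-1): L=1.5512, (cx,cy)=(0.4880,0.8728)
member 1 (0-2): L=1.3960, (cx,cy)=(1.0000,0.0000)
member 2 (1-2): L=1.4972, (cx,cy)=(0.4268,-0.9043)
member 3 (1-3): L=1.4000, (cx,cy)=(1.0000,0.0050)
member 4 (2-3): L=1.5593, (cx,cy)=(0.4880,0.8728)
member 5 (2-4): L=1.5530, (cx,cy)=(1.0000,0.0000)
member 6 (3-4): L=1.5747, (cx,cy)=(0.5030,-0.8643)
member 7 (3-5): L=1.5190, (cx,cy)=(1.0000,-0.0013)
member 8 (4-5): L=1.5412, (cx,cy)=(0.4717,0.8818)
member 9 (4-6): L=1.5510, (cx,cy)=(1.0000,0.0000)
member 10 (5-6): L=1.5893, (cx,cy)=(0.5185,-0.8551)
solve A·x = −loads:
  F[0-1] = -1365.1191 N (compression)
  F[0-2] = -627.5891 N (compression)
  F[1-2] = +1310.7900 N (tension)
  F[1-3] = -1225.6235 N (compression)
  F[2-3] = -1358.1351 N (compression)
  F[2-4] = +594.6683 N (tension)
  F[3-4] = -399.0610 N (compression)
  F[3-5] = -393.9558 N (compression)
  F[4-5] = +391.1630 N (tension)
  F[4-6] = +209.4442 N (tension)
  F[5-6] = -403.9667 N (compression)
  Rx@0 = +1293.7600 N
  Ry@0 = +1191.5396 N
  Ry@6 = +345.4304 N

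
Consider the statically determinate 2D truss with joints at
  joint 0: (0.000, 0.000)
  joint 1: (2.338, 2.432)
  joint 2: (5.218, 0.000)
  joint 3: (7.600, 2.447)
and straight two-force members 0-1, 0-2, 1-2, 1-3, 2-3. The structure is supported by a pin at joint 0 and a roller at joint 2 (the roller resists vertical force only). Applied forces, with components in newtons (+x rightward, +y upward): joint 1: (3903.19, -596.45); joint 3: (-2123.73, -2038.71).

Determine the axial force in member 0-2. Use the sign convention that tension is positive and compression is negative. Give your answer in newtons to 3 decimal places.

409.801

N=4 nodes, M=5 members, R=3 reactions → 2N=8, M+R=8
member 0 (0-1): L=3.3736, (cx,cy)=(0.6930,0.7209)
member 1 (0-2): L=5.2180, (cx,cy)=(1.0000,0.0000)
member 2 (1-2): L=3.7695, (cx,cy)=(0.7640,-0.6452)
member 3 (1-3): L=5.2620, (cx,cy)=(1.0000,0.0029)
member 4 (2-3): L=3.4149, (cx,cy)=(0.6975,0.7166)
solve A·x = −loads:
  F[0-1] = +1976.3123 N (tension)
  F[0-2] = +409.8012 N (tension)
  F[1-2] = -3133.3451 N (compression)
  F[1-3] = -139.5624 N (compression)
  F[2-3] = -2844.5808 N (compression)
  Rx@0 = -1779.4600 N
  Ry@0 = -1424.7263 N
  Ry@2 = +4059.8863 N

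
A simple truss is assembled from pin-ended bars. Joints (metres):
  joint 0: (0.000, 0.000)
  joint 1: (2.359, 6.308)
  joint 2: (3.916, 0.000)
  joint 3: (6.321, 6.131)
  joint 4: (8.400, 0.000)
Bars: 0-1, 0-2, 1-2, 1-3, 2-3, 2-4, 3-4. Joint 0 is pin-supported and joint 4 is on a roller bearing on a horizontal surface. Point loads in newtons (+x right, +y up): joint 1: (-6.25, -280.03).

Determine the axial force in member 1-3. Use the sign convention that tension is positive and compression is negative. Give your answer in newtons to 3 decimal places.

N=5 nodes, M=7 members, R=3 reactions → 2N=10, M+R=10
member 0 (0-1): L=6.7347, (cx,cy)=(0.3503,0.9366)
member 1 (0-2): L=3.9160, (cx,cy)=(1.0000,0.0000)
member 2 (1-2): L=6.4973, (cx,cy)=(0.2396,-0.9709)
member 3 (1-3): L=3.9660, (cx,cy)=(0.9990,-0.0446)
member 4 (2-3): L=6.5858, (cx,cy)=(0.3652,0.9309)
member 5 (2-4): L=4.4840, (cx,cy)=(1.0000,0.0000)
member 6 (3-4): L=6.4739, (cx,cy)=(0.3211,-0.9470)
solve A·x = −loads:
  F[0-1] = -220.0209 N (compression)
  F[0-2] = +70.8183 N (tension)
  F[1-2] = -73.7219 N (compression)
  F[1-3] = -53.2048 N (compression)
  F[2-3] = +76.8835 N (tension)
  F[2-4] = +25.0756 N (tension)
  F[3-4] = -78.0842 N (compression)
  Rx@0 = +6.2500 N
  Ry@0 = +206.0817 N
  Ry@4 = +73.9483 N

-53.205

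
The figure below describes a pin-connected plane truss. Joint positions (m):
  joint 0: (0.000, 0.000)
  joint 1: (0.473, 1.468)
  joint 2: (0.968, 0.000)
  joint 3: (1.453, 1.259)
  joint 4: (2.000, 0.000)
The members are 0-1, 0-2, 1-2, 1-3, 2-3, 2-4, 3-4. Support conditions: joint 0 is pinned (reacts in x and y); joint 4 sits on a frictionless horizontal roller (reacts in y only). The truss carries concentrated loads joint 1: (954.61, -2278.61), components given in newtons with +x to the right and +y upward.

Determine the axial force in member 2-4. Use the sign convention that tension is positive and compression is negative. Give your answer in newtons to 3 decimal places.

538.560

N=5 nodes, M=7 members, R=3 reactions → 2N=10, M+R=10
member 0 (0-1): L=1.5423, (cx,cy)=(0.3067,0.9518)
member 1 (0-2): L=0.9680, (cx,cy)=(1.0000,0.0000)
member 2 (1-2): L=1.5492, (cx,cy)=(0.3195,-0.9476)
member 3 (1-3): L=1.0020, (cx,cy)=(0.9780,-0.2086)
member 4 (2-3): L=1.3492, (cx,cy)=(0.3595,0.9332)
member 5 (2-4): L=1.0320, (cx,cy)=(1.0000,0.0000)
member 6 (3-4): L=1.3727, (cx,cy)=(0.3985,-0.9172)
solve A·x = −loads:
  F[0-1] = -1091.6384 N (compression)
  F[0-2] = +1289.3944 N (tension)
  F[1-2] = -1096.8274 N (compression)
  F[1-3] = -960.0535 N (compression)
  F[2-3] = +1113.7835 N (tension)
  F[2-4] = +538.5604 N (tension)
  F[3-4] = -1351.5153 N (compression)
  Rx@0 = -954.6100 N
  Ry@0 = +1039.0350 N
  Ry@4 = +1239.5750 N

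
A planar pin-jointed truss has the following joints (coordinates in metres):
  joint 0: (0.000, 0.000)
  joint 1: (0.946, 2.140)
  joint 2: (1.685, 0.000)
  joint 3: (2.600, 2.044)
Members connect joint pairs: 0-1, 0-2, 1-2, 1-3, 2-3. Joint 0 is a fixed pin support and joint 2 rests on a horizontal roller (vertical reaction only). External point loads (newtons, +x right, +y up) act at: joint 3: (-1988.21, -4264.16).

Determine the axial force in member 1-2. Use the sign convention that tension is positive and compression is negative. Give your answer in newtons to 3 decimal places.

N=4 nodes, M=5 members, R=3 reactions → 2N=8, M+R=8
member 0 (0-1): L=2.3398, (cx,cy)=(0.4043,0.9146)
member 1 (0-2): L=1.6850, (cx,cy)=(1.0000,0.0000)
member 2 (1-2): L=2.2640, (cx,cy)=(0.3264,-0.9452)
member 3 (1-3): L=1.6568, (cx,cy)=(0.9983,-0.0579)
member 4 (2-3): L=2.2395, (cx,cy)=(0.4086,0.9127)
solve A·x = −loads:
  F[0-1] = -105.2437 N (compression)
  F[0-2] = -1945.6585 N (compression)
  F[1-2] = +106.5850 N (tension)
  F[1-3] = -77.4723 N (compression)
  F[2-3] = -4676.8344 N (compression)
  Rx@0 = +1988.2100 N
  Ry@0 = +96.2581 N
  Ry@2 = +4167.9019 N

106.585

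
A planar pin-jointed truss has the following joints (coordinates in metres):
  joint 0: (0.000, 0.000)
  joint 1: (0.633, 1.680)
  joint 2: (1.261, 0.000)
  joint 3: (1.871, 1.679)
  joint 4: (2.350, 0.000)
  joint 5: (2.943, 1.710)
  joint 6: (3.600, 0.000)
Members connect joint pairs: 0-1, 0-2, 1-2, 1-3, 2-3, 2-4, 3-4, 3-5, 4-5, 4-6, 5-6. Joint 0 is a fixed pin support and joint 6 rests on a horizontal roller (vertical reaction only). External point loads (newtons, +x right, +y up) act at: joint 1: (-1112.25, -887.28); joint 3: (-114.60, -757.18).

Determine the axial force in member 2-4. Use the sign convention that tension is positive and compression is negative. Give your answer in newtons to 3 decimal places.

N=7 nodes, M=11 members, R=3 reactions → 2N=14, M+R=14
member 0 (0-1): L=1.7953, (cx,cy)=(0.3526,0.9358)
member 1 (0-2): L=1.2610, (cx,cy)=(1.0000,0.0000)
member 2 (1-2): L=1.7935, (cx,cy)=(0.3501,-0.9367)
member 3 (1-3): L=1.2380, (cx,cy)=(1.0000,-0.0008)
member 4 (2-3): L=1.7864, (cx,cy)=(0.3415,0.9399)
member 5 (2-4): L=1.0890, (cx,cy)=(1.0000,0.0000)
member 6 (3-4): L=1.7460, (cx,cy)=(0.2743,-0.9616)
member 7 (3-5): L=1.0724, (cx,cy)=(0.9996,0.0289)
member 8 (4-5): L=1.8099, (cx,cy)=(0.3276,0.9448)
member 9 (4-6): L=1.2500, (cx,cy)=(1.0000,0.0000)
member 10 (5-6): L=1.8319, (cx,cy)=(0.3586,-0.9335)
solve A·x = −loads:
  F[0-1] = -1781.8546 N (compression)
  F[0-2] = -598.5894 N (compression)
  F[1-2] = +832.6999 N (tension)
  F[1-3] = +192.4232 N (tension)
  F[2-3] = -829.8682 N (compression)
  F[2-4] = -23.6453 N (compression)
  F[3-4] = +24.3875 N (tension)
  F[3-5] = +16.9618 N (tension)
  F[4-5] = -24.8219 N (compression)
  F[4-6] = -8.8220 N (compression)
  F[5-6] = +24.5979 N (tension)
  Rx@0 = +1226.8500 N
  Ry@0 = +1667.4215 N
  Ry@6 = -22.9615 N

-23.645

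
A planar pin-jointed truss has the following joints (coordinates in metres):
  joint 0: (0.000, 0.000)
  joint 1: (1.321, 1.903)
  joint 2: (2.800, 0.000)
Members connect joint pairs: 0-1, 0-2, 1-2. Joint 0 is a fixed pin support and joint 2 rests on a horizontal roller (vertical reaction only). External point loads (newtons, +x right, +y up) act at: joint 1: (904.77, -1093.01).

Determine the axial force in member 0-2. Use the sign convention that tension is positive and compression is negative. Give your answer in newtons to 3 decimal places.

878.685

N=3 nodes, M=3 members, R=3 reactions → 2N=6, M+R=6
member 0 (0-1): L=2.3166, (cx,cy)=(0.5702,0.8215)
member 1 (0-2): L=2.8000, (cx,cy)=(1.0000,0.0000)
member 2 (1-2): L=2.4102, (cx,cy)=(0.6137,-0.7896)
solve A·x = −loads:
  F[0-1] = +45.7432 N (tension)
  F[0-2] = +878.6853 N (tension)
  F[1-2] = -1431.8920 N (compression)
  Rx@0 = -904.7700 N
  Ry@0 = -37.5770 N
  Ry@2 = +1130.5870 N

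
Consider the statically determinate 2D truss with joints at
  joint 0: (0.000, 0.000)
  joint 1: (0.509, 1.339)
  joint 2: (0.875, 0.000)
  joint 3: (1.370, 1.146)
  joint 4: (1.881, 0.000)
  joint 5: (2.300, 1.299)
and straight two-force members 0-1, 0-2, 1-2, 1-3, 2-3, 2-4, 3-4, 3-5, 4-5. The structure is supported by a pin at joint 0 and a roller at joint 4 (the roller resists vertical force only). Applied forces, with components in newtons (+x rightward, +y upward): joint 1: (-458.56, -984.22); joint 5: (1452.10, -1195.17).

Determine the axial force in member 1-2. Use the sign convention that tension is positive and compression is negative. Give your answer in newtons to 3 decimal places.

-1469.750

N=6 nodes, M=9 members, R=3 reactions → 2N=12, M+R=12
member 0 (0-1): L=1.4325, (cx,cy)=(0.3553,0.9347)
member 1 (0-2): L=0.8750, (cx,cy)=(1.0000,0.0000)
member 2 (1-2): L=1.3881, (cx,cy)=(0.2637,-0.9646)
member 3 (1-3): L=0.8824, (cx,cy)=(0.9758,-0.2187)
member 4 (2-3): L=1.2483, (cx,cy)=(0.3965,0.9180)
member 5 (2-4): L=1.0060, (cx,cy)=(1.0000,0.0000)
member 6 (3-4): L=1.2548, (cx,cy)=(0.4072,-0.9133)
member 7 (3-5): L=0.9425, (cx,cy)=(0.9867,0.1623)
member 8 (4-5): L=1.3649, (cx,cy)=(0.3070,0.9517)
solve A·x = −loads:
  F[0-1] = +240.4053 N (tension)
  F[0-2] = +908.1174 N (tension)
  F[1-2] = -1469.7498 N (compression)
  F[1-3] = +954.6214 N (tension)
  F[2-3] = +1544.3425 N (tension)
  F[2-4] = -91.7808 N (compression)
  F[3-4] = -974.1175 N (compression)
  F[3-5] = +1966.6737 N (tension)
  F[4-5] = -1591.2612 N (compression)
  Rx@0 = -993.5400 N
  Ry@0 = -224.7169 N
  Ry@4 = +2404.1069 N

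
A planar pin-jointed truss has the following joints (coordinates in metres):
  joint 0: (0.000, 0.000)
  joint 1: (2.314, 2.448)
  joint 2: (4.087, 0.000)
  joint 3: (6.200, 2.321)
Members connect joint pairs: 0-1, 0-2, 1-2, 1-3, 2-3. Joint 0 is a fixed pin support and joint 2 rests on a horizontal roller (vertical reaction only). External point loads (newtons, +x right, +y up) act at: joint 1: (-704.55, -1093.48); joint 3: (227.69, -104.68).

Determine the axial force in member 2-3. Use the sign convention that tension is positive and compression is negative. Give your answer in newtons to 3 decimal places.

N=4 nodes, M=5 members, R=3 reactions → 2N=8, M+R=8
member 0 (0-1): L=3.3686, (cx,cy)=(0.6869,0.7267)
member 1 (0-2): L=4.0870, (cx,cy)=(1.0000,0.0000)
member 2 (1-2): L=3.0226, (cx,cy)=(0.5866,-0.8099)
member 3 (1-3): L=3.8881, (cx,cy)=(0.9995,-0.0327)
member 4 (2-3): L=3.1388, (cx,cy)=(0.6732,0.7395)
solve A·x = −loads:
  F[0-1] = -981.0544 N (compression)
  F[0-2] = +197.0629 N (tension)
  F[1-2] = -482.5106 N (compression)
  F[1-3] = +313.8243 N (tension)
  F[2-3] = -127.6996 N (compression)
  Rx@0 = +476.8600 N
  Ry@0 = +712.9486 N
  Ry@2 = +485.2114 N

-127.700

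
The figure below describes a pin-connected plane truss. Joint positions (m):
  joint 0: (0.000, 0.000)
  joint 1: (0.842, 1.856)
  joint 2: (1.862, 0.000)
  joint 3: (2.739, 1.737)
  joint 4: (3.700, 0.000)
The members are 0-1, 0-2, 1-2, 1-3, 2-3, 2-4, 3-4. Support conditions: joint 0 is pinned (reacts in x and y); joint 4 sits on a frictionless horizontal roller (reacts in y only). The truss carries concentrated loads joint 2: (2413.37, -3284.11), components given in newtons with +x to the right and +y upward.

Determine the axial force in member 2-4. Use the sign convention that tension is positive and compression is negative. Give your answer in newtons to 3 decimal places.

914.364

N=5 nodes, M=7 members, R=3 reactions → 2N=10, M+R=10
member 0 (0-1): L=2.0381, (cx,cy)=(0.4131,0.9107)
member 1 (0-2): L=1.8620, (cx,cy)=(1.0000,0.0000)
member 2 (1-2): L=2.1178, (cx,cy)=(0.4816,-0.8764)
member 3 (1-3): L=1.9007, (cx,cy)=(0.9980,-0.0626)
member 4 (2-3): L=1.9458, (cx,cy)=(0.4507,0.8927)
member 5 (2-4): L=1.8380, (cx,cy)=(1.0000,0.0000)
member 6 (3-4): L=1.9851, (cx,cy)=(0.4841,-0.8750)
solve A·x = −loads:
  F[0-1] = -1791.4351 N (compression)
  F[0-2] = +3153.4789 N (tension)
  F[1-2] = +1982.8713 N (tension)
  F[1-3] = -1698.4486 N (compression)
  F[2-3] = +1732.2921 N (tension)
  F[2-4] = +914.3642 N (tension)
  F[3-4] = -1888.7826 N (compression)
  Rx@0 = -2413.3700 N
  Ry@0 = +1631.4038 N
  Ry@4 = +1652.7062 N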